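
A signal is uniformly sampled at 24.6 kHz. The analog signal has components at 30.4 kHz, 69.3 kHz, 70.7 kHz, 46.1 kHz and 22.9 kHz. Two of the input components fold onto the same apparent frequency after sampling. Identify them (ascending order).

fs/2 = 12.3 kHz.
30.4 kHz mod fs = 5.8 kHz.
5.8 kHz ≤ fs/2 = 12.3 kHz, appears at 5.8 kHz.
69.3 kHz mod fs = 20.1 kHz.
20.1 kHz > fs/2 = 12.3 kHz, folds to fs − 20.1 kHz = 4.5 kHz.
70.7 kHz mod fs = 21.5 kHz.
21.5 kHz > fs/2 = 12.3 kHz, folds to fs − 21.5 kHz = 3.1 kHz.
46.1 kHz mod fs = 21.5 kHz.
21.5 kHz > fs/2 = 12.3 kHz, folds to fs − 21.5 kHz = 3.1 kHz.
22.9 kHz > fs/2 = 12.3 kHz, folds to fs − 22.9 kHz = 1.7 kHz.
46.1 kHz and 70.7 kHz both map to 3.1 kHz.

46.1 kHz, 70.7 kHz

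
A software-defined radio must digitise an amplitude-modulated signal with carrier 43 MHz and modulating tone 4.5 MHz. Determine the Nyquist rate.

AM sidebands sit at fc ± fm = 38.5 MHz and 47.5 MHz.
Highest-frequency component: 47.5 MHz.
Nyquist rate = 2 × 47.5 MHz = 95 MHz.

95 MHz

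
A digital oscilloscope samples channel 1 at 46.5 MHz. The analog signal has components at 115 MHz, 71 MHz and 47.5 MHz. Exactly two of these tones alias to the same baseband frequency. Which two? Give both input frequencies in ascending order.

fs/2 = 23.25 MHz.
115 MHz mod fs = 22 MHz.
22 MHz ≤ fs/2 = 23.25 MHz, appears at 22 MHz.
71 MHz mod fs = 24.5 MHz.
24.5 MHz > fs/2 = 23.25 MHz, folds to fs − 24.5 MHz = 22 MHz.
47.5 MHz mod fs = 1 MHz.
1 MHz ≤ fs/2 = 23.25 MHz, appears at 1 MHz.
71 MHz and 115 MHz both map to 22 MHz.

71 MHz, 115 MHz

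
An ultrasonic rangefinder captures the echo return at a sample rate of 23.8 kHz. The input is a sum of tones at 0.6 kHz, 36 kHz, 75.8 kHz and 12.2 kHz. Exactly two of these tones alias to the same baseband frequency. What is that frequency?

11.6 kHz

fs/2 = 11.9 kHz.
0.6 kHz ≤ fs/2 = 11.9 kHz, passes unchanged.
36 kHz mod fs = 12.2 kHz.
12.2 kHz > fs/2 = 11.9 kHz, folds to fs − 12.2 kHz = 11.6 kHz.
75.8 kHz mod fs = 4.4 kHz.
4.4 kHz ≤ fs/2 = 11.9 kHz, appears at 4.4 kHz.
12.2 kHz > fs/2 = 11.9 kHz, folds to fs − 12.2 kHz = 11.6 kHz.
12.2 kHz and 36 kHz both map to 11.6 kHz.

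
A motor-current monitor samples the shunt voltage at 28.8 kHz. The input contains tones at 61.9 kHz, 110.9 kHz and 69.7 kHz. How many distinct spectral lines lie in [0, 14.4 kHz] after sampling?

fs/2 = 14.4 kHz.
61.9 kHz mod fs = 4.3 kHz.
4.3 kHz ≤ fs/2 = 14.4 kHz, appears at 4.3 kHz.
110.9 kHz mod fs = 24.5 kHz.
24.5 kHz > fs/2 = 14.4 kHz, folds to fs − 24.5 kHz = 4.3 kHz.
69.7 kHz mod fs = 12.1 kHz.
12.1 kHz ≤ fs/2 = 14.4 kHz, appears at 12.1 kHz.
Distinct values: {4.3 kHz, 12.1 kHz} → 2.

2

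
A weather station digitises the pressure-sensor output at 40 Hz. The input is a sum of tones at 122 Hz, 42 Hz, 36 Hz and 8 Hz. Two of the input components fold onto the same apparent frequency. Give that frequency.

2 Hz

fs/2 = 20 Hz.
122 Hz mod fs = 2 Hz.
2 Hz ≤ fs/2 = 20 Hz, appears at 2 Hz.
42 Hz mod fs = 2 Hz.
2 Hz ≤ fs/2 = 20 Hz, appears at 2 Hz.
36 Hz > fs/2 = 20 Hz, folds to fs − 36 Hz = 4 Hz.
8 Hz ≤ fs/2 = 20 Hz, passes unchanged.
42 Hz and 122 Hz both map to 2 Hz.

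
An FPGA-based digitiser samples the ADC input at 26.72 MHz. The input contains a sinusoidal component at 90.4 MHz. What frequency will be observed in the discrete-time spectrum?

10.24 MHz

90.4 MHz mod fs = 10.24 MHz.
10.24 MHz ≤ fs/2 = 13.36 MHz, appears at 10.24 MHz.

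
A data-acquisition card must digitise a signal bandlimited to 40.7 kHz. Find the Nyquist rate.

Nyquist rate = 2 × 40.7 kHz = 81.4 kHz.

81.4 kHz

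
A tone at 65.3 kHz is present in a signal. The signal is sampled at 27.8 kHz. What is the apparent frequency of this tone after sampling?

9.7 kHz

65.3 kHz mod fs = 9.7 kHz.
9.7 kHz ≤ fs/2 = 13.9 kHz, appears at 9.7 kHz.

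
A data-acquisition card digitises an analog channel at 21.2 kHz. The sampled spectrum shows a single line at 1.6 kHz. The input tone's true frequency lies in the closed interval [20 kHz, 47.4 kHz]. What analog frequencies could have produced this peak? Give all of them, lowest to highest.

Frequencies that alias to 1.6 kHz are k·fs ± 1.6 kHz for integer k ≥ 0.
k=0: 1.6 kHz.
k=1: 19.6 kHz, 22.8 kHz.
k=2: 40.8 kHz, 44 kHz.
k=3: 62 kHz, 65.2 kHz.
Within [20 kHz, 47.4 kHz]: 22.8 kHz, 40.8 kHz, 44 kHz.

22.8 kHz, 40.8 kHz, 44 kHz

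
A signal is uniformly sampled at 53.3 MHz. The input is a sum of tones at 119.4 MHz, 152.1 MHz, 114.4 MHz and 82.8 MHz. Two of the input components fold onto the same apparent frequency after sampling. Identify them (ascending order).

114.4 MHz, 152.1 MHz

fs/2 = 26.65 MHz.
119.4 MHz mod fs = 12.8 MHz.
12.8 MHz ≤ fs/2 = 26.65 MHz, appears at 12.8 MHz.
152.1 MHz mod fs = 45.5 MHz.
45.5 MHz > fs/2 = 26.65 MHz, folds to fs − 45.5 MHz = 7.8 MHz.
114.4 MHz mod fs = 7.8 MHz.
7.8 MHz ≤ fs/2 = 26.65 MHz, appears at 7.8 MHz.
82.8 MHz mod fs = 29.5 MHz.
29.5 MHz > fs/2 = 26.65 MHz, folds to fs − 29.5 MHz = 23.8 MHz.
114.4 MHz and 152.1 MHz both map to 7.8 MHz.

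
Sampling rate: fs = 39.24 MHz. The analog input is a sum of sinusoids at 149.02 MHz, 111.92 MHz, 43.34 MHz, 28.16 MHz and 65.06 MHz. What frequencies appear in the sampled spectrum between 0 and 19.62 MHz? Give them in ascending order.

fs/2 = 19.62 MHz.
149.02 MHz mod fs = 31.3 MHz.
31.3 MHz > fs/2 = 19.62 MHz, folds to fs − 31.3 MHz = 7.94 MHz.
111.92 MHz mod fs = 33.44 MHz.
33.44 MHz > fs/2 = 19.62 MHz, folds to fs − 33.44 MHz = 5.8 MHz.
43.34 MHz mod fs = 4.1 MHz.
4.1 MHz ≤ fs/2 = 19.62 MHz, appears at 4.1 MHz.
28.16 MHz > fs/2 = 19.62 MHz, folds to fs − 28.16 MHz = 11.08 MHz.
65.06 MHz mod fs = 25.82 MHz.
25.82 MHz > fs/2 = 19.62 MHz, folds to fs − 25.82 MHz = 13.42 MHz.
Distinct values: {4.1 MHz, 5.8 MHz, 7.94 MHz, 11.08 MHz, 13.42 MHz}.

4.1 MHz, 5.8 MHz, 7.94 MHz, 11.08 MHz, 13.42 MHz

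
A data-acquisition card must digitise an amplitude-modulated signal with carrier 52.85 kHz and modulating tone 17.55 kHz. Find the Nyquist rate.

AM sidebands sit at fc ± fm = 35.3 kHz and 70.4 kHz.
Highest-frequency component: 70.4 kHz.
Nyquist rate = 2 × 70.4 kHz = 140.8 kHz.

140.8 kHz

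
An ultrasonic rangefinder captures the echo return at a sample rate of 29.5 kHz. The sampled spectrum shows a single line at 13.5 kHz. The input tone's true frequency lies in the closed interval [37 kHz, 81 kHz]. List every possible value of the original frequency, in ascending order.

43 kHz, 45.5 kHz, 72.5 kHz, 75 kHz

Frequencies that alias to 13.5 kHz are k·fs ± 13.5 kHz for integer k ≥ 0.
k=0: 13.5 kHz.
k=1: 16 kHz, 43 kHz.
k=2: 45.5 kHz, 72.5 kHz.
k=3: 75 kHz, 102 kHz.
k=4: 104.5 kHz, 131.5 kHz.
Within [37 kHz, 81 kHz]: 43 kHz, 45.5 kHz, 72.5 kHz, 75 kHz.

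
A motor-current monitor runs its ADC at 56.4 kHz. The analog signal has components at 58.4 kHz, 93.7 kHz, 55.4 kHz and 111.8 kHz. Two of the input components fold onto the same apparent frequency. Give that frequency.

fs/2 = 28.2 kHz.
58.4 kHz mod fs = 2 kHz.
2 kHz ≤ fs/2 = 28.2 kHz, appears at 2 kHz.
93.7 kHz mod fs = 37.3 kHz.
37.3 kHz > fs/2 = 28.2 kHz, folds to fs − 37.3 kHz = 19.1 kHz.
55.4 kHz > fs/2 = 28.2 kHz, folds to fs − 55.4 kHz = 1 kHz.
111.8 kHz mod fs = 55.4 kHz.
55.4 kHz > fs/2 = 28.2 kHz, folds to fs − 55.4 kHz = 1 kHz.
55.4 kHz and 111.8 kHz both map to 1 kHz.

1 kHz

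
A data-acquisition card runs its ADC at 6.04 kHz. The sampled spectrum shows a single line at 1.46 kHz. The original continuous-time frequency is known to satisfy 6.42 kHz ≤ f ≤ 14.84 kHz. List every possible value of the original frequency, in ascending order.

7.5 kHz, 10.62 kHz, 13.54 kHz

Frequencies that alias to 1.46 kHz are k·fs ± 1.46 kHz for integer k ≥ 0.
k=0: 1.46 kHz.
k=1: 4.58 kHz, 7.5 kHz.
k=2: 10.62 kHz, 13.54 kHz.
k=3: 16.66 kHz, 19.58 kHz.
Within [6.42 kHz, 14.84 kHz]: 7.5 kHz, 10.62 kHz, 13.54 kHz.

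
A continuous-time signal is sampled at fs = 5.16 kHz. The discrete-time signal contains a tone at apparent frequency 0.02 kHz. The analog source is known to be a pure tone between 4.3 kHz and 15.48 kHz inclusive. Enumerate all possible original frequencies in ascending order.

5.14 kHz, 5.18 kHz, 10.3 kHz, 10.34 kHz, 15.46 kHz

Frequencies that alias to 0.02 kHz are k·fs ± 0.02 kHz for integer k ≥ 0.
k=0: 0.02 kHz.
k=1: 5.14 kHz, 5.18 kHz.
k=2: 10.3 kHz, 10.34 kHz.
k=3: 15.46 kHz, 15.5 kHz.
k=4: 20.62 kHz, 20.66 kHz.
Within [4.3 kHz, 15.48 kHz]: 5.14 kHz, 5.18 kHz, 10.3 kHz, 10.34 kHz, 15.46 kHz.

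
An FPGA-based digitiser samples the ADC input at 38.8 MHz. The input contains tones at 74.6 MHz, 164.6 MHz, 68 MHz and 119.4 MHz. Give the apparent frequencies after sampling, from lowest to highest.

3 MHz, 9.4 MHz, 9.6 MHz

fs/2 = 19.4 MHz.
74.6 MHz mod fs = 35.8 MHz.
35.8 MHz > fs/2 = 19.4 MHz, folds to fs − 35.8 MHz = 3 MHz.
164.6 MHz mod fs = 9.4 MHz.
9.4 MHz ≤ fs/2 = 19.4 MHz, appears at 9.4 MHz.
68 MHz mod fs = 29.2 MHz.
29.2 MHz > fs/2 = 19.4 MHz, folds to fs − 29.2 MHz = 9.6 MHz.
119.4 MHz mod fs = 3 MHz.
3 MHz ≤ fs/2 = 19.4 MHz, appears at 3 MHz.
Distinct values: {3 MHz, 9.4 MHz, 9.6 MHz}.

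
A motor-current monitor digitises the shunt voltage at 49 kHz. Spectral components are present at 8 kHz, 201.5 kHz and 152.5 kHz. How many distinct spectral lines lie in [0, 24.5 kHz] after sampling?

2

fs/2 = 24.5 kHz.
8 kHz ≤ fs/2 = 24.5 kHz, passes unchanged.
201.5 kHz mod fs = 5.5 kHz.
5.5 kHz ≤ fs/2 = 24.5 kHz, appears at 5.5 kHz.
152.5 kHz mod fs = 5.5 kHz.
5.5 kHz ≤ fs/2 = 24.5 kHz, appears at 5.5 kHz.
Distinct values: {5.5 kHz, 8 kHz} → 2.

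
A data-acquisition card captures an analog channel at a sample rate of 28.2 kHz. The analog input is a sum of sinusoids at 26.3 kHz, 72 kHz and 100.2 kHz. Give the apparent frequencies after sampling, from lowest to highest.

fs/2 = 14.1 kHz.
26.3 kHz > fs/2 = 14.1 kHz, folds to fs − 26.3 kHz = 1.9 kHz.
72 kHz mod fs = 15.6 kHz.
15.6 kHz > fs/2 = 14.1 kHz, folds to fs − 15.6 kHz = 12.6 kHz.
100.2 kHz mod fs = 15.6 kHz.
15.6 kHz > fs/2 = 14.1 kHz, folds to fs − 15.6 kHz = 12.6 kHz.
Distinct values: {1.9 kHz, 12.6 kHz}.

1.9 kHz, 12.6 kHz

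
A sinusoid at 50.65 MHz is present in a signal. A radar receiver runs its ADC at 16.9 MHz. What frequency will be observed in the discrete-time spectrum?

0.05 MHz

50.65 MHz mod fs = 16.85 MHz.
16.85 MHz > fs/2 = 8.45 MHz, folds to fs − 16.85 MHz = 0.05 MHz.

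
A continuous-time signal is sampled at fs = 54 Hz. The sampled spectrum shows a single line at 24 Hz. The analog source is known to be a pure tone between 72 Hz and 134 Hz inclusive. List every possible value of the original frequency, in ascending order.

78 Hz, 84 Hz, 132 Hz

Frequencies that alias to 24 Hz are k·fs ± 24 Hz for integer k ≥ 0.
k=0: 24 Hz.
k=1: 30 Hz, 78 Hz.
k=2: 84 Hz, 132 Hz.
k=3: 138 Hz, 186 Hz.
Within [72 Hz, 134 Hz]: 78 Hz, 84 Hz, 132 Hz.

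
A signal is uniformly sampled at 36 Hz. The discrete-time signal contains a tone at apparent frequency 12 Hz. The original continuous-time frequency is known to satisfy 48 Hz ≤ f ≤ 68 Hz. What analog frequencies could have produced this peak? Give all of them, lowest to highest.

Frequencies that alias to 12 Hz are k·fs ± 12 Hz for integer k ≥ 0.
k=0: 12 Hz.
k=1: 24 Hz, 48 Hz.
k=2: 60 Hz, 84 Hz.
k=3: 96 Hz, 120 Hz.
Within [48 Hz, 68 Hz]: 48 Hz, 60 Hz.

48 Hz, 60 Hz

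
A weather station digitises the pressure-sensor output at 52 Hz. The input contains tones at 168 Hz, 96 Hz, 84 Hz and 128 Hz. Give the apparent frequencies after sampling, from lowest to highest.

fs/2 = 26 Hz.
168 Hz mod fs = 12 Hz.
12 Hz ≤ fs/2 = 26 Hz, appears at 12 Hz.
96 Hz mod fs = 44 Hz.
44 Hz > fs/2 = 26 Hz, folds to fs − 44 Hz = 8 Hz.
84 Hz mod fs = 32 Hz.
32 Hz > fs/2 = 26 Hz, folds to fs − 32 Hz = 20 Hz.
128 Hz mod fs = 24 Hz.
24 Hz ≤ fs/2 = 26 Hz, appears at 24 Hz.
Distinct values: {8 Hz, 12 Hz, 20 Hz, 24 Hz}.

8 Hz, 12 Hz, 20 Hz, 24 Hz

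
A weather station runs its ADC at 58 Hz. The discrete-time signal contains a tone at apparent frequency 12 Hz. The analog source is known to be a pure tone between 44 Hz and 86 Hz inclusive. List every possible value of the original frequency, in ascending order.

46 Hz, 70 Hz

Frequencies that alias to 12 Hz are k·fs ± 12 Hz for integer k ≥ 0.
k=0: 12 Hz.
k=1: 46 Hz, 70 Hz.
k=2: 104 Hz, 128 Hz.
Within [44 Hz, 86 Hz]: 46 Hz, 70 Hz.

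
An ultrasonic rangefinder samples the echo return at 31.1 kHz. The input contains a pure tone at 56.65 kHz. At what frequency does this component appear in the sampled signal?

56.65 kHz mod fs = 25.55 kHz.
25.55 kHz > fs/2 = 15.55 kHz, folds to fs − 25.55 kHz = 5.55 kHz.

5.55 kHz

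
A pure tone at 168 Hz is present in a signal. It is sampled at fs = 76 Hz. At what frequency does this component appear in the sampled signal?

16 Hz

168 Hz mod fs = 16 Hz.
16 Hz ≤ fs/2 = 38 Hz, appears at 16 Hz.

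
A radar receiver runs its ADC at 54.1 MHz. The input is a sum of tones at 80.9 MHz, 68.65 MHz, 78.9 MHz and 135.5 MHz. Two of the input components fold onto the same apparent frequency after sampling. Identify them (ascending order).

fs/2 = 27.05 MHz.
80.9 MHz mod fs = 26.8 MHz.
26.8 MHz ≤ fs/2 = 27.05 MHz, appears at 26.8 MHz.
68.65 MHz mod fs = 14.55 MHz.
14.55 MHz ≤ fs/2 = 27.05 MHz, appears at 14.55 MHz.
78.9 MHz mod fs = 24.8 MHz.
24.8 MHz ≤ fs/2 = 27.05 MHz, appears at 24.8 MHz.
135.5 MHz mod fs = 27.3 MHz.
27.3 MHz > fs/2 = 27.05 MHz, folds to fs − 27.3 MHz = 26.8 MHz.
80.9 MHz and 135.5 MHz both map to 26.8 MHz.

80.9 MHz, 135.5 MHz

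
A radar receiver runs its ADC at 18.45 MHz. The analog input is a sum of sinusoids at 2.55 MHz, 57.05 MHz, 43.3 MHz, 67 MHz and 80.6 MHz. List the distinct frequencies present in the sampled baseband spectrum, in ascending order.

fs/2 = 9.225 MHz.
2.55 MHz ≤ fs/2 = 9.225 MHz, passes unchanged.
57.05 MHz mod fs = 1.7 MHz.
1.7 MHz ≤ fs/2 = 9.225 MHz, appears at 1.7 MHz.
43.3 MHz mod fs = 6.4 MHz.
6.4 MHz ≤ fs/2 = 9.225 MHz, appears at 6.4 MHz.
67 MHz mod fs = 11.65 MHz.
11.65 MHz > fs/2 = 9.225 MHz, folds to fs − 11.65 MHz = 6.8 MHz.
80.6 MHz mod fs = 6.8 MHz.
6.8 MHz ≤ fs/2 = 9.225 MHz, appears at 6.8 MHz.
Distinct values: {1.7 MHz, 2.55 MHz, 6.4 MHz, 6.8 MHz}.

1.7 MHz, 2.55 MHz, 6.4 MHz, 6.8 MHz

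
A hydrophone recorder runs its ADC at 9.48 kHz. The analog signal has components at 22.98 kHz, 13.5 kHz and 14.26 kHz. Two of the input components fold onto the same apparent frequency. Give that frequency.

4.02 kHz

fs/2 = 4.74 kHz.
22.98 kHz mod fs = 4.02 kHz.
4.02 kHz ≤ fs/2 = 4.74 kHz, appears at 4.02 kHz.
13.5 kHz mod fs = 4.02 kHz.
4.02 kHz ≤ fs/2 = 4.74 kHz, appears at 4.02 kHz.
14.26 kHz mod fs = 4.78 kHz.
4.78 kHz > fs/2 = 4.74 kHz, folds to fs − 4.78 kHz = 4.7 kHz.
13.5 kHz and 22.98 kHz both map to 4.02 kHz.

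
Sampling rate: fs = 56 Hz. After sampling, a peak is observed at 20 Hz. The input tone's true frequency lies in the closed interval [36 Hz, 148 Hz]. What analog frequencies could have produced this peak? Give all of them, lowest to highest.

Frequencies that alias to 20 Hz are k·fs ± 20 Hz for integer k ≥ 0.
k=0: 20 Hz.
k=1: 36 Hz, 76 Hz.
k=2: 92 Hz, 132 Hz.
k=3: 148 Hz, 188 Hz.
k=4: 204 Hz, 244 Hz.
Within [36 Hz, 148 Hz]: 36 Hz, 76 Hz, 92 Hz, 132 Hz, 148 Hz.

36 Hz, 76 Hz, 92 Hz, 132 Hz, 148 Hz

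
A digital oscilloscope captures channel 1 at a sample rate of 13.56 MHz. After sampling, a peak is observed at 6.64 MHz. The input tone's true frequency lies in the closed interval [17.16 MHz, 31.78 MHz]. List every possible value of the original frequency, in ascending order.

20.2 MHz, 20.48 MHz

Frequencies that alias to 6.64 MHz are k·fs ± 6.64 MHz for integer k ≥ 0.
k=0: 6.64 MHz.
k=1: 6.92 MHz, 20.2 MHz.
k=2: 20.48 MHz, 33.76 MHz.
k=3: 34.04 MHz, 47.32 MHz.
Within [17.16 MHz, 31.78 MHz]: 20.2 MHz, 20.48 MHz.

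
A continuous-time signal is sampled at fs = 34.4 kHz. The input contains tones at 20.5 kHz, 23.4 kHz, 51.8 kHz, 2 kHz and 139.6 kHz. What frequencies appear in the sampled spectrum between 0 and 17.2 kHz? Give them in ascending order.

fs/2 = 17.2 kHz.
20.5 kHz > fs/2 = 17.2 kHz, folds to fs − 20.5 kHz = 13.9 kHz.
23.4 kHz > fs/2 = 17.2 kHz, folds to fs − 23.4 kHz = 11 kHz.
51.8 kHz mod fs = 17.4 kHz.
17.4 kHz > fs/2 = 17.2 kHz, folds to fs − 17.4 kHz = 17 kHz.
2 kHz ≤ fs/2 = 17.2 kHz, passes unchanged.
139.6 kHz mod fs = 2 kHz.
2 kHz ≤ fs/2 = 17.2 kHz, appears at 2 kHz.
Distinct values: {2 kHz, 11 kHz, 13.9 kHz, 17 kHz}.

2 kHz, 11 kHz, 13.9 kHz, 17 kHz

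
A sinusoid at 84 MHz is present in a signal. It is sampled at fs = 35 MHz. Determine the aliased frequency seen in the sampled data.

84 MHz mod fs = 14 MHz.
14 MHz ≤ fs/2 = 17.5 MHz, appears at 14 MHz.

14 MHz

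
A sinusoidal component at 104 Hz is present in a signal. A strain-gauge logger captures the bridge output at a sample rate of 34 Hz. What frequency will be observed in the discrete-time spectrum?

2 Hz

104 Hz mod fs = 2 Hz.
2 Hz ≤ fs/2 = 17 Hz, appears at 2 Hz.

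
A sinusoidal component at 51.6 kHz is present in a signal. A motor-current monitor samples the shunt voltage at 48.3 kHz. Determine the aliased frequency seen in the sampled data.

51.6 kHz mod fs = 3.3 kHz.
3.3 kHz ≤ fs/2 = 24.15 kHz, appears at 3.3 kHz.

3.3 kHz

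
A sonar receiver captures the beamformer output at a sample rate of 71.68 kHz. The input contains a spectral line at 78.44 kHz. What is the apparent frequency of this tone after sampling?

78.44 kHz mod fs = 6.76 kHz.
6.76 kHz ≤ fs/2 = 35.84 kHz, appears at 6.76 kHz.

6.76 kHz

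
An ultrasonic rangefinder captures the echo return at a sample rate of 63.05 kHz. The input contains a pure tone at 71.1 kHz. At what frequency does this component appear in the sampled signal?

8.05 kHz

71.1 kHz mod fs = 8.05 kHz.
8.05 kHz ≤ fs/2 = 31.525 kHz, appears at 8.05 kHz.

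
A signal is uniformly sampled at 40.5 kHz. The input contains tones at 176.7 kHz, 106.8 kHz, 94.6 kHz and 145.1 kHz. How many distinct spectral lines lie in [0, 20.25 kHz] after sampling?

fs/2 = 20.25 kHz.
176.7 kHz mod fs = 14.7 kHz.
14.7 kHz ≤ fs/2 = 20.25 kHz, appears at 14.7 kHz.
106.8 kHz mod fs = 25.8 kHz.
25.8 kHz > fs/2 = 20.25 kHz, folds to fs − 25.8 kHz = 14.7 kHz.
94.6 kHz mod fs = 13.6 kHz.
13.6 kHz ≤ fs/2 = 20.25 kHz, appears at 13.6 kHz.
145.1 kHz mod fs = 23.6 kHz.
23.6 kHz > fs/2 = 20.25 kHz, folds to fs − 23.6 kHz = 16.9 kHz.
Distinct values: {13.6 kHz, 14.7 kHz, 16.9 kHz} → 3.

3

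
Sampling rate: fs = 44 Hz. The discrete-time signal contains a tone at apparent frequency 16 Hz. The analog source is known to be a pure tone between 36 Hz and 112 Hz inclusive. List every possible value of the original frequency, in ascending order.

Frequencies that alias to 16 Hz are k·fs ± 16 Hz for integer k ≥ 0.
k=0: 16 Hz.
k=1: 28 Hz, 60 Hz.
k=2: 72 Hz, 104 Hz.
k=3: 116 Hz, 148 Hz.
Within [36 Hz, 112 Hz]: 60 Hz, 72 Hz, 104 Hz.

60 Hz, 72 Hz, 104 Hz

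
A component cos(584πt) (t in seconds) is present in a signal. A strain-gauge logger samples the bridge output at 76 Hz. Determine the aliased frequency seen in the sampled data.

ω = 584π rad/s → f = ω/(2π) = 292 Hz.
292 Hz mod fs = 64 Hz.
64 Hz > fs/2 = 38 Hz, folds to fs − 64 Hz = 12 Hz.

12 Hz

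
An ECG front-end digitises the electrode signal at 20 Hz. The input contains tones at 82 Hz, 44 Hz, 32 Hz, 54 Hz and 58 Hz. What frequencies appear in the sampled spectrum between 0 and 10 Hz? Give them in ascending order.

2 Hz, 4 Hz, 6 Hz, 8 Hz

fs/2 = 10 Hz.
82 Hz mod fs = 2 Hz.
2 Hz ≤ fs/2 = 10 Hz, appears at 2 Hz.
44 Hz mod fs = 4 Hz.
4 Hz ≤ fs/2 = 10 Hz, appears at 4 Hz.
32 Hz mod fs = 12 Hz.
12 Hz > fs/2 = 10 Hz, folds to fs − 12 Hz = 8 Hz.
54 Hz mod fs = 14 Hz.
14 Hz > fs/2 = 10 Hz, folds to fs − 14 Hz = 6 Hz.
58 Hz mod fs = 18 Hz.
18 Hz > fs/2 = 10 Hz, folds to fs − 18 Hz = 2 Hz.
Distinct values: {2 Hz, 4 Hz, 6 Hz, 8 Hz}.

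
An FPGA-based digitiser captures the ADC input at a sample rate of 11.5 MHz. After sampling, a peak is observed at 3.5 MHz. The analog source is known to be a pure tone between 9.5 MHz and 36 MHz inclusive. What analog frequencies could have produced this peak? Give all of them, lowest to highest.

Frequencies that alias to 3.5 MHz are k·fs ± 3.5 MHz for integer k ≥ 0.
k=0: 3.5 MHz.
k=1: 8 MHz, 15 MHz.
k=2: 19.5 MHz, 26.5 MHz.
k=3: 31 MHz, 38 MHz.
k=4: 42.5 MHz, 49.5 MHz.
Within [9.5 MHz, 36 MHz]: 15 MHz, 19.5 MHz, 26.5 MHz, 31 MHz.

15 MHz, 19.5 MHz, 26.5 MHz, 31 MHz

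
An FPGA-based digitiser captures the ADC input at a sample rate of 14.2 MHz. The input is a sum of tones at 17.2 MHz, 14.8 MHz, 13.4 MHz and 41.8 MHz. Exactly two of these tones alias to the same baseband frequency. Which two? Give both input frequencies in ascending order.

fs/2 = 7.1 MHz.
17.2 MHz mod fs = 3 MHz.
3 MHz ≤ fs/2 = 7.1 MHz, appears at 3 MHz.
14.8 MHz mod fs = 0.6 MHz.
0.6 MHz ≤ fs/2 = 7.1 MHz, appears at 0.6 MHz.
13.4 MHz > fs/2 = 7.1 MHz, folds to fs − 13.4 MHz = 0.8 MHz.
41.8 MHz mod fs = 13.4 MHz.
13.4 MHz > fs/2 = 7.1 MHz, folds to fs − 13.4 MHz = 0.8 MHz.
13.4 MHz and 41.8 MHz both map to 0.8 MHz.

13.4 MHz, 41.8 MHz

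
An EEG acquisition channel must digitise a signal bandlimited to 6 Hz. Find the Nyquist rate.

Nyquist rate = 2 × 6 Hz = 12 Hz.

12 Hz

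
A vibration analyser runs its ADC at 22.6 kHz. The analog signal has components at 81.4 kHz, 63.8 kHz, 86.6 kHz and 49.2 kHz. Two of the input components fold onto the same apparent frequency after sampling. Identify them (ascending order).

49.2 kHz, 63.8 kHz

fs/2 = 11.3 kHz.
81.4 kHz mod fs = 13.6 kHz.
13.6 kHz > fs/2 = 11.3 kHz, folds to fs − 13.6 kHz = 9 kHz.
63.8 kHz mod fs = 18.6 kHz.
18.6 kHz > fs/2 = 11.3 kHz, folds to fs − 18.6 kHz = 4 kHz.
86.6 kHz mod fs = 18.8 kHz.
18.8 kHz > fs/2 = 11.3 kHz, folds to fs − 18.8 kHz = 3.8 kHz.
49.2 kHz mod fs = 4 kHz.
4 kHz ≤ fs/2 = 11.3 kHz, appears at 4 kHz.
49.2 kHz and 63.8 kHz both map to 4 kHz.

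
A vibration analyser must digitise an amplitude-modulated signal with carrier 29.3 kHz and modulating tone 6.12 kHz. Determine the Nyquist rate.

70.84 kHz

AM sidebands sit at fc ± fm = 23.18 kHz and 35.42 kHz.
Highest-frequency component: 35.42 kHz.
Nyquist rate = 2 × 35.42 kHz = 70.84 kHz.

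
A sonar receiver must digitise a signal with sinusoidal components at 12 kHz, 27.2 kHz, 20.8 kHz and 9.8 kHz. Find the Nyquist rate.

Highest-frequency component: 27.2 kHz.
Nyquist rate = 2 × 27.2 kHz = 54.4 kHz.

54.4 kHz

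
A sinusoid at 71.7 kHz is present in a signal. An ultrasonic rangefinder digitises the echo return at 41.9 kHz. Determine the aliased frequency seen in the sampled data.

12.1 kHz

71.7 kHz mod fs = 29.8 kHz.
29.8 kHz > fs/2 = 20.95 kHz, folds to fs − 29.8 kHz = 12.1 kHz.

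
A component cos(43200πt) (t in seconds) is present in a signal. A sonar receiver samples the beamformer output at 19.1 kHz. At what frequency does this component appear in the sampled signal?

ω = 43200π rad/s → f = ω/(2π) = 21600 Hz = 21.6 kHz.
21.6 kHz mod fs = 2.5 kHz.
2.5 kHz ≤ fs/2 = 9.55 kHz, appears at 2.5 kHz.

2.5 kHz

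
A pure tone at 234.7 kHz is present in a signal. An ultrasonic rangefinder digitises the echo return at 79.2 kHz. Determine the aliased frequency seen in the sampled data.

2.9 kHz

234.7 kHz mod fs = 76.3 kHz.
76.3 kHz > fs/2 = 39.6 kHz, folds to fs − 76.3 kHz = 2.9 kHz.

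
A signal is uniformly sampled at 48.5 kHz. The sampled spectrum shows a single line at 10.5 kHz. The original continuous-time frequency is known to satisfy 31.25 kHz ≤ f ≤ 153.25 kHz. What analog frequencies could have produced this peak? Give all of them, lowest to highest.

Frequencies that alias to 10.5 kHz are k·fs ± 10.5 kHz for integer k ≥ 0.
k=0: 10.5 kHz.
k=1: 38 kHz, 59 kHz.
k=2: 86.5 kHz, 107.5 kHz.
k=3: 135 kHz, 156 kHz.
k=4: 183.5 kHz, 204.5 kHz.
Within [31.25 kHz, 153.25 kHz]: 38 kHz, 59 kHz, 86.5 kHz, 107.5 kHz, 135 kHz.

38 kHz, 59 kHz, 86.5 kHz, 107.5 kHz, 135 kHz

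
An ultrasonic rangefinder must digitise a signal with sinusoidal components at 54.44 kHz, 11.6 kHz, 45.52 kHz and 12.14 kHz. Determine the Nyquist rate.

108.88 kHz

Highest-frequency component: 54.44 kHz.
Nyquist rate = 2 × 54.44 kHz = 108.88 kHz.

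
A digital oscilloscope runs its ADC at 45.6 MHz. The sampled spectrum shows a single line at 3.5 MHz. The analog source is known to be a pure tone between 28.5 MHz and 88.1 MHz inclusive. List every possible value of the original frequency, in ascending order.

Frequencies that alias to 3.5 MHz are k·fs ± 3.5 MHz for integer k ≥ 0.
k=0: 3.5 MHz.
k=1: 42.1 MHz, 49.1 MHz.
k=2: 87.7 MHz, 94.7 MHz.
k=3: 133.3 MHz, 140.3 MHz.
Within [28.5 MHz, 88.1 MHz]: 42.1 MHz, 49.1 MHz, 87.7 MHz.

42.1 MHz, 49.1 MHz, 87.7 MHz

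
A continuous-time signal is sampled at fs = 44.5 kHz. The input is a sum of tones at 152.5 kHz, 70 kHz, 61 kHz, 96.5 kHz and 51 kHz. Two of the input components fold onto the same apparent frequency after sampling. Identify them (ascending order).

fs/2 = 22.25 kHz.
152.5 kHz mod fs = 19 kHz.
19 kHz ≤ fs/2 = 22.25 kHz, appears at 19 kHz.
70 kHz mod fs = 25.5 kHz.
25.5 kHz > fs/2 = 22.25 kHz, folds to fs − 25.5 kHz = 19 kHz.
61 kHz mod fs = 16.5 kHz.
16.5 kHz ≤ fs/2 = 22.25 kHz, appears at 16.5 kHz.
96.5 kHz mod fs = 7.5 kHz.
7.5 kHz ≤ fs/2 = 22.25 kHz, appears at 7.5 kHz.
51 kHz mod fs = 6.5 kHz.
6.5 kHz ≤ fs/2 = 22.25 kHz, appears at 6.5 kHz.
70 kHz and 152.5 kHz both map to 19 kHz.

70 kHz, 152.5 kHz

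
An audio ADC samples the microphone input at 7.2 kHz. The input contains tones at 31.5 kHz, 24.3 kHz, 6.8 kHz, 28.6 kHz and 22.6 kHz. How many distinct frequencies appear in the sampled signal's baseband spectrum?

fs/2 = 3.6 kHz.
31.5 kHz mod fs = 2.7 kHz.
2.7 kHz ≤ fs/2 = 3.6 kHz, appears at 2.7 kHz.
24.3 kHz mod fs = 2.7 kHz.
2.7 kHz ≤ fs/2 = 3.6 kHz, appears at 2.7 kHz.
6.8 kHz > fs/2 = 3.6 kHz, folds to fs − 6.8 kHz = 0.4 kHz.
28.6 kHz mod fs = 7 kHz.
7 kHz > fs/2 = 3.6 kHz, folds to fs − 7 kHz = 0.2 kHz.
22.6 kHz mod fs = 1 kHz.
1 kHz ≤ fs/2 = 3.6 kHz, appears at 1 kHz.
Distinct values: {0.2 kHz, 0.4 kHz, 1 kHz, 2.7 kHz} → 4.

4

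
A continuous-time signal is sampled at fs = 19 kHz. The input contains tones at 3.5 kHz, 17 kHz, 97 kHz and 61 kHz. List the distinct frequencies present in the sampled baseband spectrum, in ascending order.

fs/2 = 9.5 kHz.
3.5 kHz ≤ fs/2 = 9.5 kHz, passes unchanged.
17 kHz > fs/2 = 9.5 kHz, folds to fs − 17 kHz = 2 kHz.
97 kHz mod fs = 2 kHz.
2 kHz ≤ fs/2 = 9.5 kHz, appears at 2 kHz.
61 kHz mod fs = 4 kHz.
4 kHz ≤ fs/2 = 9.5 kHz, appears at 4 kHz.
Distinct values: {2 kHz, 3.5 kHz, 4 kHz}.

2 kHz, 3.5 kHz, 4 kHz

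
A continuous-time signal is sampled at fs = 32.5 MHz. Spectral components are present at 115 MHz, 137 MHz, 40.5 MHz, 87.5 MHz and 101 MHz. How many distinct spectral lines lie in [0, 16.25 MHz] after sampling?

5

fs/2 = 16.25 MHz.
115 MHz mod fs = 17.5 MHz.
17.5 MHz > fs/2 = 16.25 MHz, folds to fs − 17.5 MHz = 15 MHz.
137 MHz mod fs = 7 MHz.
7 MHz ≤ fs/2 = 16.25 MHz, appears at 7 MHz.
40.5 MHz mod fs = 8 MHz.
8 MHz ≤ fs/2 = 16.25 MHz, appears at 8 MHz.
87.5 MHz mod fs = 22.5 MHz.
22.5 MHz > fs/2 = 16.25 MHz, folds to fs − 22.5 MHz = 10 MHz.
101 MHz mod fs = 3.5 MHz.
3.5 MHz ≤ fs/2 = 16.25 MHz, appears at 3.5 MHz.
Distinct values: {3.5 MHz, 7 MHz, 8 MHz, 10 MHz, 15 MHz} → 5.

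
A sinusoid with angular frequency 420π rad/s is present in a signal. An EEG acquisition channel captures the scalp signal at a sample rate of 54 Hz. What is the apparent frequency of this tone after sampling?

ω = 420π rad/s → f = ω/(2π) = 210 Hz.
210 Hz mod fs = 48 Hz.
48 Hz > fs/2 = 27 Hz, folds to fs − 48 Hz = 6 Hz.

6 Hz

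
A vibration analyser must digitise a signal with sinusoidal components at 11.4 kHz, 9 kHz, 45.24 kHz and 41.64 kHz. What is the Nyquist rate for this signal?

Highest-frequency component: 45.24 kHz.
Nyquist rate = 2 × 45.24 kHz = 90.48 kHz.

90.48 kHz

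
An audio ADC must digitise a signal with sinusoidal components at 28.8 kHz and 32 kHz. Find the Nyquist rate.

Highest-frequency component: 32 kHz.
Nyquist rate = 2 × 32 kHz = 64 kHz.

64 kHz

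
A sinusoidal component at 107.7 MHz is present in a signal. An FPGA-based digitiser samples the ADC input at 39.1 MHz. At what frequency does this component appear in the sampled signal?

9.6 MHz

107.7 MHz mod fs = 29.5 MHz.
29.5 MHz > fs/2 = 19.55 MHz, folds to fs − 29.5 MHz = 9.6 MHz.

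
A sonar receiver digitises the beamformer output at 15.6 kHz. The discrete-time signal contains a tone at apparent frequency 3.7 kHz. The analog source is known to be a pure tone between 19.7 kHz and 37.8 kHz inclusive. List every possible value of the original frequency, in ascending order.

Frequencies that alias to 3.7 kHz are k·fs ± 3.7 kHz for integer k ≥ 0.
k=0: 3.7 kHz.
k=1: 11.9 kHz, 19.3 kHz.
k=2: 27.5 kHz, 34.9 kHz.
k=3: 43.1 kHz, 50.5 kHz.
Within [19.7 kHz, 37.8 kHz]: 27.5 kHz, 34.9 kHz.

27.5 kHz, 34.9 kHz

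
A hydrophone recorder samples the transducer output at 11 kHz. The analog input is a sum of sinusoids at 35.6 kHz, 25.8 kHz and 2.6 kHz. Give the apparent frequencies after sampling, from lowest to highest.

2.6 kHz, 3.8 kHz

fs/2 = 5.5 kHz.
35.6 kHz mod fs = 2.6 kHz.
2.6 kHz ≤ fs/2 = 5.5 kHz, appears at 2.6 kHz.
25.8 kHz mod fs = 3.8 kHz.
3.8 kHz ≤ fs/2 = 5.5 kHz, appears at 3.8 kHz.
2.6 kHz ≤ fs/2 = 5.5 kHz, passes unchanged.
Distinct values: {2.6 kHz, 3.8 kHz}.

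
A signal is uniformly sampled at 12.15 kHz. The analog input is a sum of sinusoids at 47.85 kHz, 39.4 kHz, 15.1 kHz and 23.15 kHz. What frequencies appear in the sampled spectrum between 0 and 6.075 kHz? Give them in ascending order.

0.75 kHz, 1.15 kHz, 2.95 kHz

fs/2 = 6.075 kHz.
47.85 kHz mod fs = 11.4 kHz.
11.4 kHz > fs/2 = 6.075 kHz, folds to fs − 11.4 kHz = 0.75 kHz.
39.4 kHz mod fs = 2.95 kHz.
2.95 kHz ≤ fs/2 = 6.075 kHz, appears at 2.95 kHz.
15.1 kHz mod fs = 2.95 kHz.
2.95 kHz ≤ fs/2 = 6.075 kHz, appears at 2.95 kHz.
23.15 kHz mod fs = 11 kHz.
11 kHz > fs/2 = 6.075 kHz, folds to fs − 11 kHz = 1.15 kHz.
Distinct values: {0.75 kHz, 1.15 kHz, 2.95 kHz}.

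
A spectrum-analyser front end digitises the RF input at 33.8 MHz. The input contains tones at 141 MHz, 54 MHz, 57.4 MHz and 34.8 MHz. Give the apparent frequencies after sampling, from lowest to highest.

1 MHz, 5.8 MHz, 10.2 MHz, 13.6 MHz

fs/2 = 16.9 MHz.
141 MHz mod fs = 5.8 MHz.
5.8 MHz ≤ fs/2 = 16.9 MHz, appears at 5.8 MHz.
54 MHz mod fs = 20.2 MHz.
20.2 MHz > fs/2 = 16.9 MHz, folds to fs − 20.2 MHz = 13.6 MHz.
57.4 MHz mod fs = 23.6 MHz.
23.6 MHz > fs/2 = 16.9 MHz, folds to fs − 23.6 MHz = 10.2 MHz.
34.8 MHz mod fs = 1 MHz.
1 MHz ≤ fs/2 = 16.9 MHz, appears at 1 MHz.
Distinct values: {1 MHz, 5.8 MHz, 10.2 MHz, 13.6 MHz}.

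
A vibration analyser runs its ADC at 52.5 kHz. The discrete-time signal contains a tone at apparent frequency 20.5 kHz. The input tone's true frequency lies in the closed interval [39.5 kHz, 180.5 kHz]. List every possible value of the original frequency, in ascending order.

Frequencies that alias to 20.5 kHz are k·fs ± 20.5 kHz for integer k ≥ 0.
k=0: 20.5 kHz.
k=1: 32 kHz, 73 kHz.
k=2: 84.5 kHz, 125.5 kHz.
k=3: 137 kHz, 178 kHz.
k=4: 189.5 kHz, 230.5 kHz.
Within [39.5 kHz, 180.5 kHz]: 73 kHz, 84.5 kHz, 125.5 kHz, 137 kHz, 178 kHz.

73 kHz, 84.5 kHz, 125.5 kHz, 137 kHz, 178 kHz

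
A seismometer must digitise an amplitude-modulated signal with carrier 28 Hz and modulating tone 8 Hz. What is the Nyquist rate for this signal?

AM sidebands sit at fc ± fm = 20 Hz and 36 Hz.
Highest-frequency component: 36 Hz.
Nyquist rate = 2 × 36 Hz = 72 Hz.

72 Hz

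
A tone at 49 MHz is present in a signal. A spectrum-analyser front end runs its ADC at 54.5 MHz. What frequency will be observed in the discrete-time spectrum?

5.5 MHz

49 MHz > fs/2 = 27.25 MHz, folds to fs − 49 MHz = 5.5 MHz.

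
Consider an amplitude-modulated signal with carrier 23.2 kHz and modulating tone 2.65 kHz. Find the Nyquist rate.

51.7 kHz

AM sidebands sit at fc ± fm = 20.55 kHz and 25.85 kHz.
Highest-frequency component: 25.85 kHz.
Nyquist rate = 2 × 25.85 kHz = 51.7 kHz.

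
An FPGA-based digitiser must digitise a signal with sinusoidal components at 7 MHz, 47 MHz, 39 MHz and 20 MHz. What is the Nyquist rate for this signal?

94 MHz

Highest-frequency component: 47 MHz.
Nyquist rate = 2 × 47 MHz = 94 MHz.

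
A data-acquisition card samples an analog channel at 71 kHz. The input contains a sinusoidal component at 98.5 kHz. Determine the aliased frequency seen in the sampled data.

27.5 kHz

98.5 kHz mod fs = 27.5 kHz.
27.5 kHz ≤ fs/2 = 35.5 kHz, appears at 27.5 kHz.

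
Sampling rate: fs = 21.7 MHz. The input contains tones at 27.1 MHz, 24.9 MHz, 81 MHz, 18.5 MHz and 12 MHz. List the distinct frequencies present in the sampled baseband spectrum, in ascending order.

fs/2 = 10.85 MHz.
27.1 MHz mod fs = 5.4 MHz.
5.4 MHz ≤ fs/2 = 10.85 MHz, appears at 5.4 MHz.
24.9 MHz mod fs = 3.2 MHz.
3.2 MHz ≤ fs/2 = 10.85 MHz, appears at 3.2 MHz.
81 MHz mod fs = 15.9 MHz.
15.9 MHz > fs/2 = 10.85 MHz, folds to fs − 15.9 MHz = 5.8 MHz.
18.5 MHz > fs/2 = 10.85 MHz, folds to fs − 18.5 MHz = 3.2 MHz.
12 MHz > fs/2 = 10.85 MHz, folds to fs − 12 MHz = 9.7 MHz.
Distinct values: {3.2 MHz, 5.4 MHz, 5.8 MHz, 9.7 MHz}.

3.2 MHz, 5.4 MHz, 5.8 MHz, 9.7 MHz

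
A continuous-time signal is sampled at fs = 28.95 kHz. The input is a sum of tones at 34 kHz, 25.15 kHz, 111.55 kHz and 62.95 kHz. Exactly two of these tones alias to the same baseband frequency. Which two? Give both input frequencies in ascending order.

fs/2 = 14.475 kHz.
34 kHz mod fs = 5.05 kHz.
5.05 kHz ≤ fs/2 = 14.475 kHz, appears at 5.05 kHz.
25.15 kHz > fs/2 = 14.475 kHz, folds to fs − 25.15 kHz = 3.8 kHz.
111.55 kHz mod fs = 24.7 kHz.
24.7 kHz > fs/2 = 14.475 kHz, folds to fs − 24.7 kHz = 4.25 kHz.
62.95 kHz mod fs = 5.05 kHz.
5.05 kHz ≤ fs/2 = 14.475 kHz, appears at 5.05 kHz.
34 kHz and 62.95 kHz both map to 5.05 kHz.

34 kHz, 62.95 kHz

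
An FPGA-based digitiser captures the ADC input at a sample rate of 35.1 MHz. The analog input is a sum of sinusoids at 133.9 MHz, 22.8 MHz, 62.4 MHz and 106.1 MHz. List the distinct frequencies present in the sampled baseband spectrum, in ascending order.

0.8 MHz, 6.5 MHz, 7.8 MHz, 12.3 MHz

fs/2 = 17.55 MHz.
133.9 MHz mod fs = 28.6 MHz.
28.6 MHz > fs/2 = 17.55 MHz, folds to fs − 28.6 MHz = 6.5 MHz.
22.8 MHz > fs/2 = 17.55 MHz, folds to fs − 22.8 MHz = 12.3 MHz.
62.4 MHz mod fs = 27.3 MHz.
27.3 MHz > fs/2 = 17.55 MHz, folds to fs − 27.3 MHz = 7.8 MHz.
106.1 MHz mod fs = 0.8 MHz.
0.8 MHz ≤ fs/2 = 17.55 MHz, appears at 0.8 MHz.
Distinct values: {0.8 MHz, 6.5 MHz, 7.8 MHz, 12.3 MHz}.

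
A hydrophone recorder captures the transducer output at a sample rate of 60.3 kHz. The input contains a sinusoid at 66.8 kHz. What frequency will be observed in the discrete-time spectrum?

6.5 kHz

66.8 kHz mod fs = 6.5 kHz.
6.5 kHz ≤ fs/2 = 30.15 kHz, appears at 6.5 kHz.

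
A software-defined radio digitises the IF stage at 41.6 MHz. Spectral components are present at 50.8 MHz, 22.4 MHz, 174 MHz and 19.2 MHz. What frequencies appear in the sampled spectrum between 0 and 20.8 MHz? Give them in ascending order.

fs/2 = 20.8 MHz.
50.8 MHz mod fs = 9.2 MHz.
9.2 MHz ≤ fs/2 = 20.8 MHz, appears at 9.2 MHz.
22.4 MHz > fs/2 = 20.8 MHz, folds to fs − 22.4 MHz = 19.2 MHz.
174 MHz mod fs = 7.6 MHz.
7.6 MHz ≤ fs/2 = 20.8 MHz, appears at 7.6 MHz.
19.2 MHz ≤ fs/2 = 20.8 MHz, passes unchanged.
Distinct values: {7.6 MHz, 9.2 MHz, 19.2 MHz}.

7.6 MHz, 9.2 MHz, 19.2 MHz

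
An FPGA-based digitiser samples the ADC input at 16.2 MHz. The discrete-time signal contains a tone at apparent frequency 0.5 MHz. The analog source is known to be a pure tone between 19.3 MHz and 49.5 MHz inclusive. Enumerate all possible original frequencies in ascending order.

Frequencies that alias to 0.5 MHz are k·fs ± 0.5 MHz for integer k ≥ 0.
k=0: 0.5 MHz.
k=1: 15.7 MHz, 16.7 MHz.
k=2: 31.9 MHz, 32.9 MHz.
k=3: 48.1 MHz, 49.1 MHz.
k=4: 64.3 MHz, 65.3 MHz.
Within [19.3 MHz, 49.5 MHz]: 31.9 MHz, 32.9 MHz, 48.1 MHz, 49.1 MHz.

31.9 MHz, 32.9 MHz, 48.1 MHz, 49.1 MHz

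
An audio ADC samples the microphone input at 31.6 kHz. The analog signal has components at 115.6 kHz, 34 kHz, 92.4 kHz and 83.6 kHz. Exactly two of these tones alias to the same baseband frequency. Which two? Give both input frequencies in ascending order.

fs/2 = 15.8 kHz.
115.6 kHz mod fs = 20.8 kHz.
20.8 kHz > fs/2 = 15.8 kHz, folds to fs − 20.8 kHz = 10.8 kHz.
34 kHz mod fs = 2.4 kHz.
2.4 kHz ≤ fs/2 = 15.8 kHz, appears at 2.4 kHz.
92.4 kHz mod fs = 29.2 kHz.
29.2 kHz > fs/2 = 15.8 kHz, folds to fs − 29.2 kHz = 2.4 kHz.
83.6 kHz mod fs = 20.4 kHz.
20.4 kHz > fs/2 = 15.8 kHz, folds to fs − 20.4 kHz = 11.2 kHz.
34 kHz and 92.4 kHz both map to 2.4 kHz.

34 kHz, 92.4 kHz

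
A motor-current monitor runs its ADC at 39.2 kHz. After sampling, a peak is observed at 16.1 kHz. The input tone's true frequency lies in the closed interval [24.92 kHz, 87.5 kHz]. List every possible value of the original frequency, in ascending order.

55.3 kHz, 62.3 kHz

Frequencies that alias to 16.1 kHz are k·fs ± 16.1 kHz for integer k ≥ 0.
k=0: 16.1 kHz.
k=1: 23.1 kHz, 55.3 kHz.
k=2: 62.3 kHz, 94.5 kHz.
k=3: 101.5 kHz, 133.7 kHz.
Within [24.92 kHz, 87.5 kHz]: 55.3 kHz, 62.3 kHz.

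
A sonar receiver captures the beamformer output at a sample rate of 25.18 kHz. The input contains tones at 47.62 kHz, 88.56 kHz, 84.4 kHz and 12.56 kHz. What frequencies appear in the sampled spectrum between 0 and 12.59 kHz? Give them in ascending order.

fs/2 = 12.59 kHz.
47.62 kHz mod fs = 22.44 kHz.
22.44 kHz > fs/2 = 12.59 kHz, folds to fs − 22.44 kHz = 2.74 kHz.
88.56 kHz mod fs = 13.02 kHz.
13.02 kHz > fs/2 = 12.59 kHz, folds to fs − 13.02 kHz = 12.16 kHz.
84.4 kHz mod fs = 8.86 kHz.
8.86 kHz ≤ fs/2 = 12.59 kHz, appears at 8.86 kHz.
12.56 kHz ≤ fs/2 = 12.59 kHz, passes unchanged.
Distinct values: {2.74 kHz, 8.86 kHz, 12.16 kHz, 12.56 kHz}.

2.74 kHz, 8.86 kHz, 12.16 kHz, 12.56 kHz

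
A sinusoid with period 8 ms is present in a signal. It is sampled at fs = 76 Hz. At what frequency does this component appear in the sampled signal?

T = 8 ms → f = 1/T = 125 Hz.
125 Hz mod fs = 49 Hz.
49 Hz > fs/2 = 38 Hz, folds to fs − 49 Hz = 27 Hz.

27 Hz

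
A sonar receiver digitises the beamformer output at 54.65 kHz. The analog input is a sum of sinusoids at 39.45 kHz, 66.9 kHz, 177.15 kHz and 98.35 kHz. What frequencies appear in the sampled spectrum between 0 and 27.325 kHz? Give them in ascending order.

10.95 kHz, 12.25 kHz, 13.2 kHz, 15.2 kHz

fs/2 = 27.325 kHz.
39.45 kHz > fs/2 = 27.325 kHz, folds to fs − 39.45 kHz = 15.2 kHz.
66.9 kHz mod fs = 12.25 kHz.
12.25 kHz ≤ fs/2 = 27.325 kHz, appears at 12.25 kHz.
177.15 kHz mod fs = 13.2 kHz.
13.2 kHz ≤ fs/2 = 27.325 kHz, appears at 13.2 kHz.
98.35 kHz mod fs = 43.7 kHz.
43.7 kHz > fs/2 = 27.325 kHz, folds to fs − 43.7 kHz = 10.95 kHz.
Distinct values: {10.95 kHz, 12.25 kHz, 13.2 kHz, 15.2 kHz}.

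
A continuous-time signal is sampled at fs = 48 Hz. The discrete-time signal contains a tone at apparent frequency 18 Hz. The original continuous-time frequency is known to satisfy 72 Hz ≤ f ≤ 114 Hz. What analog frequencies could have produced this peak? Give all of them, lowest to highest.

78 Hz, 114 Hz

Frequencies that alias to 18 Hz are k·fs ± 18 Hz for integer k ≥ 0.
k=0: 18 Hz.
k=1: 30 Hz, 66 Hz.
k=2: 78 Hz, 114 Hz.
k=3: 126 Hz, 162 Hz.
Within [72 Hz, 114 Hz]: 78 Hz, 114 Hz.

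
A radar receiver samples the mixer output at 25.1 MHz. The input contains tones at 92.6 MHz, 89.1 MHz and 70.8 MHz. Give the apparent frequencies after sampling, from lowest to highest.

4.5 MHz, 7.8 MHz, 11.3 MHz

fs/2 = 12.55 MHz.
92.6 MHz mod fs = 17.3 MHz.
17.3 MHz > fs/2 = 12.55 MHz, folds to fs − 17.3 MHz = 7.8 MHz.
89.1 MHz mod fs = 13.8 MHz.
13.8 MHz > fs/2 = 12.55 MHz, folds to fs − 13.8 MHz = 11.3 MHz.
70.8 MHz mod fs = 20.6 MHz.
20.6 MHz > fs/2 = 12.55 MHz, folds to fs − 20.6 MHz = 4.5 MHz.
Distinct values: {4.5 MHz, 7.8 MHz, 11.3 MHz}.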